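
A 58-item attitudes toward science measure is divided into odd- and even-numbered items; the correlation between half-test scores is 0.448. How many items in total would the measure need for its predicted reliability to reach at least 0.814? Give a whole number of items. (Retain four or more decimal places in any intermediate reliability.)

r_full = 2(0.448)/(1 + 0.448) = 0.6188
n = r_tgt(1 − r_full) / [r_full(1 − r_tgt)] = 0.814 × 0.3812 / (0.6188 × 0.186) ≈ 2.6960
Required items = 2.6960 × 58 = 156.37, so 157 items.

157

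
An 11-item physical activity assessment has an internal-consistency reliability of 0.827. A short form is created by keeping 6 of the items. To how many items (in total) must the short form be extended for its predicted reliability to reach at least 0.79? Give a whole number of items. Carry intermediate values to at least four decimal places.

First, r for the 6-item form: n = 6/11 = 0.5455, so r_6 = 0.5455·0.827/(1 + (0.5455 − 1)·0.827) = 0.7228
Then solve for n' with r_old = 0.7228, r_target = 0.79: n' = 0.79(1 − 0.7228)/[0.7228(1 − 0.79)] = 1.4427
Items = 1.4427 × 6 ≈ 8.66 → 9

9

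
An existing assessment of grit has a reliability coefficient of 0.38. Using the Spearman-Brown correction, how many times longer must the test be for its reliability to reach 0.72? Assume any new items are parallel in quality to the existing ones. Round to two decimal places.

4.20

Spearman-Brown solved for the length factor n:
n = r_target (1 − r_old) / [ r_old (1 − r_target) ]
n = [0.72 × 0.62] / [0.38 × 0.28]
n = 0.4464 / 0.1064 ≈ 4.1955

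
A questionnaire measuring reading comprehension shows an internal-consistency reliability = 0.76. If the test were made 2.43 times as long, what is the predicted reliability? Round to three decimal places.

0.885

Apply the Spearman-Brown prophecy formula, r' = nr / [1 + (n − 1)r]:
r_new = (2.43 × 0.76) / (1 + (2.43 − 1) × 0.76)
r_new = 1.8468 / 2.0868 ≈ 0.8850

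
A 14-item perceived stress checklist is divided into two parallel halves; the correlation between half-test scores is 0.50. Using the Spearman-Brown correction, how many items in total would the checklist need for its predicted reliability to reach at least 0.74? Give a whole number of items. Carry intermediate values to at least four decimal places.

Corrected full-test reliability: r_full = 2 × 0.50 / (1 + 0.50) ≈ 0.6667
n = r_tgt(1 − r_full) / [r_full(1 − r_tgt)] = 0.74 × 0.3333 / (0.6667 × 0.26) ≈ 1.4229
Required items = 1.4229 × 14 = 19.92, so 20 items.

20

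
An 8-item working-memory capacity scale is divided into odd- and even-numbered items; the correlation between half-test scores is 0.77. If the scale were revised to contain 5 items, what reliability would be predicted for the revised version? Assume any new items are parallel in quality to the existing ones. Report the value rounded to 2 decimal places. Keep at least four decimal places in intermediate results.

Full-test reliability from the split-half r: r_full = 2(0.77)/(1 + 0.77) = 0.8701
Length factor from 8 to 5 items: n = 5/8 = 0.6250
r_new = n·r_full / (1 + (n − 1)·r_full) = 0.5438 / 0.6737 ≈ 0.8072

0.81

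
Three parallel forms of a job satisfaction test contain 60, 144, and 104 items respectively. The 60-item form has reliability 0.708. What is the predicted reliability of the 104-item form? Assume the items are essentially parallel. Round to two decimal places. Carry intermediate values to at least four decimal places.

Only the ratio of lengths matters: n = 104/60 = 1.7333
r_{104} = n·r / (1 + (n − 1)·r) = 1.2272 / 1.5192 ≈ 0.8078

0.81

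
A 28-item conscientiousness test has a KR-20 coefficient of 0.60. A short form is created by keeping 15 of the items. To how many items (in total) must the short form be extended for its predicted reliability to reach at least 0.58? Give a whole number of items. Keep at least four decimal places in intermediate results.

First, r for the 15-item form: n = 15/28 = 0.5357, so r_15 = 0.5357·0.60/(1 + (0.5357 − 1)·0.60) = 0.4455
Then solve for n' with r_old = 0.4455, r_target = 0.58: n' = 0.58(1 − 0.4455)/[0.4455(1 − 0.58)] = 1.7188
Total items = 1.7188 × 15 = 25.78, rounded up to 26.

26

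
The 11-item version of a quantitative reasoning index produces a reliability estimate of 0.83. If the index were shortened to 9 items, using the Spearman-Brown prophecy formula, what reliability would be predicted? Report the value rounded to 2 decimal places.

0.80

Length ratio n = 9/11 = 0.8182
By Spearman-Brown, r_new = n r / (1 + (n − 1) r).
r_new = (0.8182 × 0.83) / (1 + (0.8182 − 1) × 0.83)
r_new = 0.6791 / 0.8491 ≈ 0.7998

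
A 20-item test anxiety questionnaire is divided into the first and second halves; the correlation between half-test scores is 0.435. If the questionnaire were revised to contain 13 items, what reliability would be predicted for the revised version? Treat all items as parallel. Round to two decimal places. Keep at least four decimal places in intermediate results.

First correct the split-half correlation to full-test reliability: r_full = 2 × 0.435 / (1 + 0.435) ≈ 0.6063
Length factor from 20 to 13 items: n = 13/20 = 0.6500
r_new = n·r_full / (1 + (n − 1)·r_full) = 0.3941 / 0.7878 ≈ 0.5003

0.50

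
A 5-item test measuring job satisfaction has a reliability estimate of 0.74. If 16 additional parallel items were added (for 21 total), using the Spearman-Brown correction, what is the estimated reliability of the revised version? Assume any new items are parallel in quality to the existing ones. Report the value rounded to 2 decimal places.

0.92

n = 21/5 = 4.2
Apply the Spearman-Brown prophecy formula, r' = nr / [1 + (n − 1)r]:
r_new = (4.2 × 0.74) / (1 + (4.2 − 1) × 0.74)
     = 3.1080 / 3.3680 = 0.9228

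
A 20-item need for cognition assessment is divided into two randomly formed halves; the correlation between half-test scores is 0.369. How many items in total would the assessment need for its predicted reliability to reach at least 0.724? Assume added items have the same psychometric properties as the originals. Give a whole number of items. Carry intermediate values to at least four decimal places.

Corrected full-test reliability: r_full = 2 × 0.369 / (1 + 0.369) ≈ 0.5391
Solve Spearman-Brown for n: n = 0.724(1 − 0.5391) / [0.5391(1 − 0.724)] = 2.2427
Items = 2.2427 × 20 ≈ 44.85 → 45

45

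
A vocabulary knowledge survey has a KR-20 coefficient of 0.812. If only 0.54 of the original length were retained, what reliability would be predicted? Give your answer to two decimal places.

0.70

r_new = 0.54·0.812 / [1 + (0.54 − 1)·0.812]
r_new = 0.4385 / 0.6265 ≈ 0.6999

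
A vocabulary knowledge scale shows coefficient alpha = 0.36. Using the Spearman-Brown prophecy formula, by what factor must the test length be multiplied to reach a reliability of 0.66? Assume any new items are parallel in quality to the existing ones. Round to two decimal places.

n = 0.66(1 − 0.36) / [0.36(1 − 0.66)]
n = 0.4224 / 0.1224 ≈ 3.4510

3.45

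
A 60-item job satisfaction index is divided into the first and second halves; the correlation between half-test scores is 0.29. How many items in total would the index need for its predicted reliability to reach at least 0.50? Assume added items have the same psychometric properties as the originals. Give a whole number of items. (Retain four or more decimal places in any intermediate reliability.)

74

r_full = 2(0.29)/(1 + 0.29) = 0.4496
Solve Spearman-Brown for n: n = 0.50(1 − 0.4496) / [0.4496(1 − 0.50)] = 1.2242
Required items = 1.2242 × 60 = 73.45, so 74 items.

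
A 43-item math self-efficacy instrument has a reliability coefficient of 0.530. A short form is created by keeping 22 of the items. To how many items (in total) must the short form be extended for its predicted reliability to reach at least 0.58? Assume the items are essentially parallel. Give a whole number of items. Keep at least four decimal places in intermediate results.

53

First, r for the 22-item form: n = 22/43 = 0.5116, so r_22 = 0.5116·0.530/(1 + (0.5116 − 1)·0.530) = 0.3658
Length factor from the short form to reach 0.58: n' = 0.58(1 − 0.3658) / [0.3658(1 − 0.58)] ≈ 2.3942
Total items = 2.3942 × 22 = 52.67, rounded up to 53.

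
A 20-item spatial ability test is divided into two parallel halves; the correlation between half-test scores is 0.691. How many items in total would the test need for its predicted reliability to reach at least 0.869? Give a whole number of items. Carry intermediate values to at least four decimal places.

30

Corrected full-test reliability: r_full = 2 × 0.691 / (1 + 0.691) ≈ 0.8173
n = r_tgt(1 − r_full) / [r_full(1 − r_tgt)] = 0.869 × 0.1827 / (0.8173 × 0.131) ≈ 1.4829
Required items = 1.4829 × 20 = 29.66, so 30 items.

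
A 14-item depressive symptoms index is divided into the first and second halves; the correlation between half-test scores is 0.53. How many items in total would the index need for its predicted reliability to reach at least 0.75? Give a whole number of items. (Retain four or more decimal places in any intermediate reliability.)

r_full = 2(0.53)/(1 + 0.53) = 0.6928
Solve Spearman-Brown for n: n = 0.75(1 − 0.6928) / [0.6928(1 − 0.75)] = 1.3303
Items = 1.3303 × 14 ≈ 18.62 → 19

19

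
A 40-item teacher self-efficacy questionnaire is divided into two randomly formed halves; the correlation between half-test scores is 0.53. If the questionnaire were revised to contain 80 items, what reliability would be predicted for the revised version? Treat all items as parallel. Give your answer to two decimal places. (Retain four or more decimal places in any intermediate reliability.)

Spearman-Brown correction (n = 2): r_full = 2·0.53/(1 + 0.53) = 0.6928
Length factor from 40 to 80 items: n = 80/40 = 2.0000
r_new = n·r_full / (1 + (n − 1)·r_full) = 1.3856 / 1.6928 ≈ 0.8185

0.82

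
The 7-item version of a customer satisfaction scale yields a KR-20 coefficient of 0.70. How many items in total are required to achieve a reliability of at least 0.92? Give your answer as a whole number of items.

Invert Spearman-Brown to solve for n:
n = r*(1 − r) / [ r (1 − r*) ]
n = 0.92 × (1 − 0.70) / [ 0.70 × (1 − 0.92) ]
  = 0.2760 / 0.0560 = 4.9286
Items needed = n × 7 = 4.9286 × 7 ≈ 34.50 → round up to 35

35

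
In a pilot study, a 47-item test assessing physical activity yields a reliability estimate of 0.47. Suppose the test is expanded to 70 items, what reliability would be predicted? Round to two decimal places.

The new length is 70/47 = 1.4894 times the old.
Apply the Spearman-Brown prophecy formula, r' = nr / [1 + (n − 1)r]:
r_new = (1.4894 × 0.47) / (1 + (1.4894 − 1) × 0.47)
     = 0.7000 / 1.2300 = 0.5691

0.57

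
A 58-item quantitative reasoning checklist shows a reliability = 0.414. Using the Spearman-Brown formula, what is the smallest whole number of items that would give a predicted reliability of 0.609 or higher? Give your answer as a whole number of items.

n = 0.609 × (1 − 0.414) / [ 0.414 × (1 − 0.609) ]
n = 0.356874 / 0.161874 ≈ 2.2046
Items needed = n × 58 = 2.2046 × 58 ≈ 127.87 → round up to 128

128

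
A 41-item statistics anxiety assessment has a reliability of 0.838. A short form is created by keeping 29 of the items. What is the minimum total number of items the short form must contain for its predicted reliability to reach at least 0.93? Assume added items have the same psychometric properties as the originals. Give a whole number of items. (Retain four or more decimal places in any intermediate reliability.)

Short-form reliability: n = 29/41 = 0.7073; r_29 = n·r/(1+(n−1)r) ≈ 0.7854
Length factor from the short form to reach 0.93: n' = 0.93(1 − 0.7854) / [0.7854(1 − 0.93)] ≈ 3.6301
Total items = 3.6301 × 29 = 105.27, rounded up to 106.

106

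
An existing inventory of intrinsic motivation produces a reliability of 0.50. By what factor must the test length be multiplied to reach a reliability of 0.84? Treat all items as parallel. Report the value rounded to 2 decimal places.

n = [0.84 × 0.50] / [0.50 × 0.16]
n = 0.4200 / 0.0800 ≈ 5.2500

5.25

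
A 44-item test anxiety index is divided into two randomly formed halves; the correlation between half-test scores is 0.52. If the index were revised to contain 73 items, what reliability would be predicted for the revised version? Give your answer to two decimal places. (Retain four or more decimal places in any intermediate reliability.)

Spearman-Brown correction (n = 2): r_full = 2·0.52/(1 + 0.52) = 0.6842
Length factor from 44 to 73 items: n = 73/44 = 1.6591
r_new = n·r_full / (1 + (n − 1)·r_full) = 1.1352 / 1.4510 ≈ 0.7824

0.78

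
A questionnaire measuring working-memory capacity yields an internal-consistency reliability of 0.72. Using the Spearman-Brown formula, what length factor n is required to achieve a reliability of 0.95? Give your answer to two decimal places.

Spearman-Brown solved for the length factor n:
n = r_target (1 − r_old) / [ r_old (1 − r_target) ]
n = 0.95(1 − 0.72) / [0.72(1 − 0.95)]
n = 0.2660 / 0.0360 ≈ 7.3889

7.39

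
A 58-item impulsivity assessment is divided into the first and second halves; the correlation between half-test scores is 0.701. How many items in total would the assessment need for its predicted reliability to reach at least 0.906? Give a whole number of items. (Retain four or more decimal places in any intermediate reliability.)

120

r_full = 2(0.701)/(1 + 0.701) = 0.8242
Solve Spearman-Brown for n: n = 0.906(1 − 0.8242) / [0.8242(1 − 0.906)] = 2.0558
Items = 2.0558 × 58 ≈ 119.24 → 120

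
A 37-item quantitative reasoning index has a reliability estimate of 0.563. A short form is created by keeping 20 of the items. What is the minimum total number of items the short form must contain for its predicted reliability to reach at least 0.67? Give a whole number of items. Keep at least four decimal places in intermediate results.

Short-form reliability: n = 20/37 = 0.5405; r_20 = n·r/(1+(n−1)r) ≈ 0.4105
Then solve for n' with r_old = 0.4105, r_target = 0.67: n' = 0.67(1 − 0.4105)/[0.4105(1 − 0.67)] = 2.9156
Items = 2.9156 × 20 ≈ 58.31 → 59

59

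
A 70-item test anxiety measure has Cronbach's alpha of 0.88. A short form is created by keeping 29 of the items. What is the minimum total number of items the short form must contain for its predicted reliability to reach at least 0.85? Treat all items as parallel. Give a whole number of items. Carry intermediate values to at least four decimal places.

55

Short-form reliability: n = 29/70 = 0.4143; r_29 = n·r/(1+(n−1)r) ≈ 0.7524
Length factor from the short form to reach 0.85: n' = 0.85(1 − 0.7524) / [0.7524(1 − 0.85)] ≈ 1.8648
Items = 1.8648 × 29 ≈ 54.08 → 55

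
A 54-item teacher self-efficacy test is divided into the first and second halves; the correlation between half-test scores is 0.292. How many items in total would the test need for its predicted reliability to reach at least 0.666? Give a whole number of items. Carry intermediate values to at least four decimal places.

r_full = 2(0.292)/(1 + 0.292) = 0.4520
n = r_tgt(1 − r_full) / [r_full(1 − r_tgt)] = 0.666 × 0.5480 / (0.4520 × 0.334) ≈ 2.4175
Items = 2.4175 × 54 ≈ 130.54 → 131

131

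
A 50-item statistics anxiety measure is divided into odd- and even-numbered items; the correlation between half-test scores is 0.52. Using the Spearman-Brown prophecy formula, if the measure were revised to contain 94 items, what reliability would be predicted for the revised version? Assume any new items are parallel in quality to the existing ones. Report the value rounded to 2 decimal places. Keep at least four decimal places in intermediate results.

0.80

Spearman-Brown correction (n = 2): r_full = 2·0.52/(1 + 0.52) = 0.6842
Then adjust to 94 items: n = 94/50 = 1.8800
r_new = n·r_full / (1 + (n − 1)·r_full) = 1.2863 / 1.6021 ≈ 0.8029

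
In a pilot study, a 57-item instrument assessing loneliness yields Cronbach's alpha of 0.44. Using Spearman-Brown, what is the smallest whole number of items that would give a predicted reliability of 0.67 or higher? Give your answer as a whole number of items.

148

n = [0.67 × 0.56] / [0.44 × 0.33]
n = 0.3752 / 0.1452 ≈ 2.5840
2.5840 × 57 = 147.29 → 148 items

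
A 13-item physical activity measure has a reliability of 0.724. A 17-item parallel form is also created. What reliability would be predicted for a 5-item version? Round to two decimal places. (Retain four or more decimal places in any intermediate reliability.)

The 17-item form is not needed; work directly from the 13-item form with n = 5/13 = 0.3846.
r_{5} = n·r / (1 + (n − 1)·r) = 0.2785 / 0.5545 ≈ 0.5023

0.50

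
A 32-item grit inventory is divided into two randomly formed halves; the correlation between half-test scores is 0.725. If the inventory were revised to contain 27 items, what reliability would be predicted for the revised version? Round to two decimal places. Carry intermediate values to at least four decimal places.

0.82

Full-test reliability from the split-half r: r_full = 2(0.725)/(1 + 0.725) = 0.8406
Length factor from 32 to 27 items: n = 27/32 = 0.8438
r_new = n·r_full / (1 + (n − 1)·r_full) = 0.7093 / 0.8687 ≈ 0.8165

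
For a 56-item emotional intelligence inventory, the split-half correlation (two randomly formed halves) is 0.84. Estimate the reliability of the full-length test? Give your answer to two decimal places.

0.91

Apply the Spearman-Brown correction with n = 2:
r_full = 2r_hh / (1 + r_hh) = 2 × 0.84 / (1 + 0.84)
       = 1.6800 / 1.8400 = 0.9130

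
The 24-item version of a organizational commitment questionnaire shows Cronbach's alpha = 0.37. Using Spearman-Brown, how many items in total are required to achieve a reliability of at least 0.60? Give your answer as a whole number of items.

n = 0.60 × (1 − 0.37) / [ 0.37 × (1 − 0.60) ]
n = 0.3780 / 0.1480 ≈ 2.5541
2.5541 × 24 = 61.30 → 62 items

62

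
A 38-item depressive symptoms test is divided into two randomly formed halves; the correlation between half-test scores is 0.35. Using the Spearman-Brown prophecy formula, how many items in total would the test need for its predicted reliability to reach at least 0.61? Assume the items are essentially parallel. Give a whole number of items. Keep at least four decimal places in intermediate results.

r_full = 2(0.35)/(1 + 0.35) = 0.5185
n = r_tgt(1 − r_full) / [r_full(1 − r_tgt)] = 0.61 × 0.4815 / (0.5185 × 0.39) ≈ 1.4525
Required items = 1.4525 × 38 = 55.19, so 56 items.

56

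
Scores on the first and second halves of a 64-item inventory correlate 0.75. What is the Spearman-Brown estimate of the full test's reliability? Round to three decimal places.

0.857

The full test is twice the length of either half (n = 2).
r_full = 2(0.75) / (1 + 0.75)
r_full = 1.5000 / 1.7500 ≈ 0.8571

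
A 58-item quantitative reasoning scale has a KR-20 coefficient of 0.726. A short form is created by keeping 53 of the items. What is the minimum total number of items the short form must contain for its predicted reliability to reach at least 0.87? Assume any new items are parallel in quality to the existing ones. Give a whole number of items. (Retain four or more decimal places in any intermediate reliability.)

147

Short-form reliability: n = 53/58 = 0.9138; r_53 = n·r/(1+(n−1)r) ≈ 0.7077
Length factor from the short form to reach 0.87: n' = 0.87(1 − 0.7077) / [0.7077(1 − 0.87)] ≈ 2.7641
Total items = 2.7641 × 53 = 146.50, rounded up to 147.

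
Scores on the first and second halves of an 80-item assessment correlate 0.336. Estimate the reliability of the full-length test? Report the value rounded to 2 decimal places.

Each half is half the length of the full test, so the full test is n = 2 times a half.
r_full = 2r_hh / (1 + r_hh) = 2 × 0.336 / (1 + 0.336)
       = 0.6720 / 1.3360 = 0.5030

0.50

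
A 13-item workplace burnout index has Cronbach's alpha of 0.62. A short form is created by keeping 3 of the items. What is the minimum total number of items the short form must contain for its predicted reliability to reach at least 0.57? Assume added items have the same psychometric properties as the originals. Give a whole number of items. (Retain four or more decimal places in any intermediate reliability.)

11

Short-form reliability: n = 3/13 = 0.2308; r_3 = n·r/(1+(n−1)r) ≈ 0.2736
Length factor from the short form to reach 0.57: n' = 0.57(1 − 0.2736) / [0.2736(1 − 0.57)] ≈ 3.5194
Total items = 3.5194 × 3 = 10.56, rounded up to 11.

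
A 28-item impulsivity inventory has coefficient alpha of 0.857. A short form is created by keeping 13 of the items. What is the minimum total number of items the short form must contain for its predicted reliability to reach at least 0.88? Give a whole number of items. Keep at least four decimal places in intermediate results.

35

First, r for the 13-item form: n = 13/28 = 0.4643, so r_13 = 0.4643·0.857/(1 + (0.4643 − 1)·0.857) = 0.7356
Then solve for n' with r_old = 0.7356, r_target = 0.88: n' = 0.88(1 − 0.7356)/[0.7356(1 − 0.88)] = 2.6359
Items = 2.6359 × 13 ≈ 34.27 → 35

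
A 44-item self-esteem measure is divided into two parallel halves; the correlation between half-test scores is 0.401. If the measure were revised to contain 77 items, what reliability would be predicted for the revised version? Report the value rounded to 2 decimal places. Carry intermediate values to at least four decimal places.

0.70

Full-test reliability from the split-half r: r_full = 2(0.401)/(1 + 0.401) = 0.5724
Length factor from 44 to 77 items: n = 77/44 = 1.7500
r_new = n·r_full / (1 + (n − 1)·r_full) = 1.0017 / 1.4293 ≈ 0.7008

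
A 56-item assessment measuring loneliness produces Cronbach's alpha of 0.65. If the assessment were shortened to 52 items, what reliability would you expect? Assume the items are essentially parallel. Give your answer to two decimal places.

0.63

The new length is 52/56 = 0.9286 times the old.
By Spearman-Brown, r_new = n r / (1 + (n − 1) r).
r_new = (0.9286 × 0.65) / (1 + (0.9286 − 1) × 0.65)
r_new = 0.6036 / 0.9536 ≈ 0.6330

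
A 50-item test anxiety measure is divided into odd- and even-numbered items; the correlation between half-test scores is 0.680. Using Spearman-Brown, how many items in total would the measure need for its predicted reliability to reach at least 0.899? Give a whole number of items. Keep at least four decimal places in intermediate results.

105

Corrected full-test reliability: r_full = 2 × 0.680 / (1 + 0.680) ≈ 0.8095
Solve Spearman-Brown for n: n = 0.899(1 − 0.8095) / [0.8095(1 − 0.899)] = 2.0947
Items = 2.0947 × 50 ≈ 104.73 → 105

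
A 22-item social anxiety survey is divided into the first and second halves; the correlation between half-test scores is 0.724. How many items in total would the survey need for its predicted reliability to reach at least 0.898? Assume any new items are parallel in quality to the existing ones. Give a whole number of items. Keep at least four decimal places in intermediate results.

Corrected full-test reliability: r_full = 2 × 0.724 / (1 + 0.724) ≈ 0.8399
n = r_tgt(1 − r_full) / [r_full(1 − r_tgt)] = 0.898 × 0.1601 / (0.8399 × 0.102) ≈ 1.6782
Items = 1.6782 × 22 ≈ 36.92 → 37

37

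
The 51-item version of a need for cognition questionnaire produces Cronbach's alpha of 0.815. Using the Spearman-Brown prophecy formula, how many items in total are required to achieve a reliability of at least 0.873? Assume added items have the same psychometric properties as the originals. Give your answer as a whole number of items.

80

n = 0.873 × (1 − 0.815) / [ 0.815 × (1 − 0.873) ]
n = 0.161505 / 0.103505 ≈ 1.5604
1.5604 × 51 = 79.58 → 80 items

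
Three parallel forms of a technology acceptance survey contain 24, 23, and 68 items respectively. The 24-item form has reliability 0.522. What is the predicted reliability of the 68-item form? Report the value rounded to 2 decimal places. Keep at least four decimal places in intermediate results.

Only the ratio of lengths matters: n = 68/24 = 2.8333
r_{68} = n·r / (1 + (n − 1)·r) = 1.4790 / 1.9570 ≈ 0.7557

0.76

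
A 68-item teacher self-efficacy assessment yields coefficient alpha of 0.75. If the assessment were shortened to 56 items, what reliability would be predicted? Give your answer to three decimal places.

0.712

Length ratio n = 56/68 = 0.8235
Apply the Spearman-Brown prophecy formula, r' = nr / [1 + (n − 1)r]:
r_new = 0.8235·0.75 / [1 + (0.8235 − 1)·0.75]
     = 0.6176 / 0.8676 = 0.7118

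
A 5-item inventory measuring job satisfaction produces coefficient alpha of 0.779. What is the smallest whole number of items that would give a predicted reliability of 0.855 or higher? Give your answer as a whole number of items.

9

Invert Spearman-Brown to solve for n:
n = r_target (1 − r_old) / [ r_old (1 − r_target) ]
n = 0.855 × (1 − 0.779) / [ 0.779 × (1 − 0.855) ]
n = 0.188955 / 0.112955 ≈ 1.6728
1.6728 × 5 = 8.36 → 9 items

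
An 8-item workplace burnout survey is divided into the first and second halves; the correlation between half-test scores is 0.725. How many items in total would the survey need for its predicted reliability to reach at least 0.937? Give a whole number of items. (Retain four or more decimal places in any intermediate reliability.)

Corrected full-test reliability: r_full = 2 × 0.725 / (1 + 0.725) ≈ 0.8406
n = r_tgt(1 − r_full) / [r_full(1 − r_tgt)] = 0.937 × 0.1594 / (0.8406 × 0.063) ≈ 2.8203
Required items = 2.8203 × 8 = 22.56, so 23 items.

23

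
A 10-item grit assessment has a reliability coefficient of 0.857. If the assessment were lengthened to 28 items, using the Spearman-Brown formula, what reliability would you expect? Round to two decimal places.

0.94

n = 28/10 = 2.8
By Spearman-Brown, r_new = n r / (1 + (n − 1) r).
r_new = 2.8·0.857 / [1 + (2.8 − 1)·0.857]
r_new = 2.3996 / 2.5426 ≈ 0.9438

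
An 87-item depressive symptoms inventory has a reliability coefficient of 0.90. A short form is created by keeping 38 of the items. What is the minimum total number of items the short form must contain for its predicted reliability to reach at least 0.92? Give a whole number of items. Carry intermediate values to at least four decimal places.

112

First, r for the 38-item form: n = 38/87 = 0.4368, so r_38 = 0.4368·0.90/(1 + (0.4368 − 1)·0.90) = 0.7972
Then solve for n' with r_old = 0.7972, r_target = 0.92: n' = 0.92(1 − 0.7972)/[0.7972(1 − 0.92)] = 2.9255
Items = 2.9255 × 38 ≈ 111.17 → 112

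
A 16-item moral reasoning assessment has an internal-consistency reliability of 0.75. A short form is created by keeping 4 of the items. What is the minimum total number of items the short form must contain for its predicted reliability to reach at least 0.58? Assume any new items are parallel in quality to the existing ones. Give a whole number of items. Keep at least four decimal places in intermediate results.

First, r for the 4-item form: n = 4/16 = 0.2500, so r_4 = 0.2500·0.75/(1 + (0.2500 − 1)·0.75) = 0.4286
Then solve for n' with r_old = 0.4286, r_target = 0.58: n' = 0.58(1 − 0.4286)/[0.4286(1 − 0.58)] = 1.8411
Items = 1.8411 × 4 ≈ 7.36 → 8

8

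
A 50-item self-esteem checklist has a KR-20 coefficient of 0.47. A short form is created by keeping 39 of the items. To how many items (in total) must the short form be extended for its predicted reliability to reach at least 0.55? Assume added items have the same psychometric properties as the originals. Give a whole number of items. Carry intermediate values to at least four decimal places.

First, r for the 39-item form: n = 39/50 = 0.7800, so r_39 = 0.7800·0.47/(1 + (0.7800 − 1)·0.47) = 0.4089
Then solve for n' with r_old = 0.4089, r_target = 0.55: n' = 0.55(1 − 0.4089)/[0.4089(1 − 0.55)] = 1.7668
Total items = 1.7668 × 39 = 68.91, rounded up to 69.

69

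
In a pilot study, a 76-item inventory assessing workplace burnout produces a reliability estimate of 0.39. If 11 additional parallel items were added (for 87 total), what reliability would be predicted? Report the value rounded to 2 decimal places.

0.42

The new length is 87/76 = 1.1447 times the old.
r_new = (1.1447 × 0.39) / (1 + (1.1447 − 1) × 0.39)
r_new = 0.4464 / 1.0564 ≈ 0.4226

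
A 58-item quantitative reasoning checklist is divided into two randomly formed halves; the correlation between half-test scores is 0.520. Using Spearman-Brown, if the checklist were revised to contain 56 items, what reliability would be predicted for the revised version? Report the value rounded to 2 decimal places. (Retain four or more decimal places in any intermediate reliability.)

0.68

Full-test reliability from the split-half r: r_full = 2(0.520)/(1 + 0.520) = 0.6842
Then adjust to 56 items: n = 56/58 = 0.9655
r_new = n·r_full / (1 + (n − 1)·r_full) = 0.6606 / 0.9764 ≈ 0.6766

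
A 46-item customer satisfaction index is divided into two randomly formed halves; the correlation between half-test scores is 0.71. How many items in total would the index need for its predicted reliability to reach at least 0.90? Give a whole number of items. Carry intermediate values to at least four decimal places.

Corrected full-test reliability: r_full = 2 × 0.71 / (1 + 0.71) ≈ 0.8304
Solve Spearman-Brown for n: n = 0.90(1 − 0.8304) / [0.8304(1 − 0.90)] = 1.8382
Required items = 1.8382 × 46 = 84.56, so 85 items.

85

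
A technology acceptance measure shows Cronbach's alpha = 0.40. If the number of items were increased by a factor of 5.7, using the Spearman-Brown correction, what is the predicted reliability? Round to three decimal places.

Spearman-Brown: r_new = n·r / (1 + (n − 1)·r)
r_new = 5.7·0.40 / [1 + (5.7 − 1)·0.40]
r_new = 2.2800 / 2.8800 ≈ 0.7917

0.792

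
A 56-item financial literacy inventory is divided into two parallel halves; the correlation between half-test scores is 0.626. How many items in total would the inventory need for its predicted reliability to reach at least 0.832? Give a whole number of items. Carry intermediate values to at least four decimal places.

83

Corrected full-test reliability: r_full = 2 × 0.626 / (1 + 0.626) ≈ 0.7700
Solve Spearman-Brown for n: n = 0.832(1 − 0.7700) / [0.7700(1 − 0.832)] = 1.4793
Required items = 1.4793 × 56 = 82.84, so 83 items.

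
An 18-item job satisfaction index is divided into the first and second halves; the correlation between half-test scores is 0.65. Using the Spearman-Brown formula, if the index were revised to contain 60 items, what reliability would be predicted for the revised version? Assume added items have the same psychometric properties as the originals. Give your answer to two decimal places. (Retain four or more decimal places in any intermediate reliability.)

0.93

Spearman-Brown correction (n = 2): r_full = 2·0.65/(1 + 0.65) = 0.7879
Length factor from 18 to 60 items: n = 60/18 = 3.3333
r_new = n·r_full / (1 + (n − 1)·r_full) = 2.6263 / 2.8384 ≈ 0.9253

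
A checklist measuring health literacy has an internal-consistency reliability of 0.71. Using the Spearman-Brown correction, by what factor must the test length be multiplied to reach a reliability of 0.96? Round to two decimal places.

9.80

n = [0.96 × 0.29] / [0.71 × 0.04]
n = 0.2784 / 0.0284 ≈ 9.8028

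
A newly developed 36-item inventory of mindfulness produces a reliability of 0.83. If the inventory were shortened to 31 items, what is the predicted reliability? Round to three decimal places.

The new length is 31/36 = 0.8611 times the old.
r_new = (0.8611 × 0.83) / (1 + (0.8611 − 1) × 0.83)
     = 0.7147 / 0.8847 = 0.8078

0.808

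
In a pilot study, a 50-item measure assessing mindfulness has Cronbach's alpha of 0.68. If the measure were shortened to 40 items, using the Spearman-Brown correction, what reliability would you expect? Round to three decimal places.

The new length is 40/50 = 0.8 times the old.
By Spearman-Brown, r_new = n r / (1 + (n − 1) r).
r_new = (0.8 × 0.68) / (1 + (0.8 − 1) × 0.68)
r_new = 0.5440 / 0.8640 ≈ 0.6296

0.630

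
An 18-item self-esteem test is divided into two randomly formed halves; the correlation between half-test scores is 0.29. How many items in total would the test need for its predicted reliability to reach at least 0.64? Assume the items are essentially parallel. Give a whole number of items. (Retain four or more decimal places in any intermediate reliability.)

r_full = 2(0.29)/(1 + 0.29) = 0.4496
n = r_tgt(1 − r_full) / [r_full(1 − r_tgt)] = 0.64 × 0.5504 / (0.4496 × 0.36) ≈ 2.1764
Required items = 2.1764 × 18 = 39.18, so 40 items.

40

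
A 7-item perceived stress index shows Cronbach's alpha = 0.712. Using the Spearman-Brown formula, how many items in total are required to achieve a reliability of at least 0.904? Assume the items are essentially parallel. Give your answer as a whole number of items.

27

Spearman-Brown solved for the length factor n:
n = r_target (1 − r_old) / [ r_old (1 − r_target) ]
n = 0.904 × (1 − 0.712) / [ 0.712 × (1 − 0.904) ]
  = 0.260352 / 0.068352 = 3.8090
3.8090 × 7 = 26.66 → 27 items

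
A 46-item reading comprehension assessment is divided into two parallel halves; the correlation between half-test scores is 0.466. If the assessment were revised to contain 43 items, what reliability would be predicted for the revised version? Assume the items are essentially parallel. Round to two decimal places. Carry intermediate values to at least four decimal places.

First correct the split-half correlation to full-test reliability: r_full = 2 × 0.466 / (1 + 0.466) ≈ 0.6357
Then adjust to 43 items: n = 43/46 = 0.9348
r_new = n·r_full / (1 + (n − 1)·r_full) = 0.5943 / 0.9586 ≈ 0.6200

0.62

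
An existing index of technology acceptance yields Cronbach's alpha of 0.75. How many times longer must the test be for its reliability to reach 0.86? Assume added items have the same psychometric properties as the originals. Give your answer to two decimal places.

2.05

n = 0.86 × (1 − 0.75) / [ 0.75 × (1 − 0.86) ]
  = 0.2150 / 0.1050 = 2.0476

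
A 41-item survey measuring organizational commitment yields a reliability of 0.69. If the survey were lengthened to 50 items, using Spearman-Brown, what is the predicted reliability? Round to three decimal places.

The new length is 50/41 = 1.2195 times the old.
Apply the Spearman-Brown prophecy formula, r' = nr / [1 + (n − 1)r]:
r_new = 1.2195·0.69 / [1 + (1.2195 − 1)·0.69]
r_new = 0.8415 / 1.1515 ≈ 0.7308

0.731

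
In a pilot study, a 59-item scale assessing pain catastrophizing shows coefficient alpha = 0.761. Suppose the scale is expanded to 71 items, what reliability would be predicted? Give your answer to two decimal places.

n = 71/59 = 1.2034
Apply the Spearman-Brown prophecy formula, r' = nr / [1 + (n − 1)r]:
r_new = 1.2034·0.761 / [1 + (1.2034 − 1)·0.761]
     = 0.9158 / 1.1548 = 0.7930

0.79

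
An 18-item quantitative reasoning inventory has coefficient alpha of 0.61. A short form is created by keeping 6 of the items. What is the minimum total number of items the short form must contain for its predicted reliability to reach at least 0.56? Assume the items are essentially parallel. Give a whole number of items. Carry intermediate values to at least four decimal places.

15

Short-form reliability: n = 6/18 = 0.3333; r_6 = n·r/(1+(n−1)r) ≈ 0.3427
Length factor from the short form to reach 0.56: n' = 0.56(1 − 0.3427) / [0.3427(1 − 0.56)] ≈ 2.4411
Items = 2.4411 × 6 ≈ 14.65 → 15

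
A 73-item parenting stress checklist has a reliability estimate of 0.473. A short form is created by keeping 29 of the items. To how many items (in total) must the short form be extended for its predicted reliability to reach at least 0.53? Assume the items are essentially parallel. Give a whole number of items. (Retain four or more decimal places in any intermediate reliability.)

92

First, r for the 29-item form: n = 29/73 = 0.3973, so r_29 = 0.3973·0.473/(1 + (0.3973 − 1)·0.473) = 0.2629
Then solve for n' with r_old = 0.2629, r_target = 0.53: n' = 0.53(1 − 0.2629)/[0.2629(1 − 0.53)] = 3.1617
Items = 3.1617 × 29 ≈ 91.69 → 92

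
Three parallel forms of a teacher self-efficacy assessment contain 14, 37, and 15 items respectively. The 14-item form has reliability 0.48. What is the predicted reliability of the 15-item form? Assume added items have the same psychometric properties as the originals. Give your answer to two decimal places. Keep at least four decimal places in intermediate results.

0.50

The 37-item form is not needed; work directly from the 14-item form with n = 15/14 = 1.0714.
r_{15} = n·r / (1 + (n − 1)·r) = 0.5143 / 1.0343 ≈ 0.4972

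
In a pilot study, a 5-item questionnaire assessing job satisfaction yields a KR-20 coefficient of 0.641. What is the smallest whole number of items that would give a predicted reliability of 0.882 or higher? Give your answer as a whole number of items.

Invert Spearman-Brown to solve for n:
n = r*(1 − r) / [ r (1 − r*) ]
n = 0.882 × (1 − 0.641) / [ 0.641 × (1 − 0.882) ]
n = 0.316638 / 0.075638 ≈ 4.1862
4.1862 × 5 = 20.93 → 21 items

21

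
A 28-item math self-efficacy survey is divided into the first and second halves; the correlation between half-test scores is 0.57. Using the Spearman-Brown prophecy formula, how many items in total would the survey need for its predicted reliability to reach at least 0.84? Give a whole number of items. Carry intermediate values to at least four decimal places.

56

r_full = 2(0.57)/(1 + 0.57) = 0.7261
Solve Spearman-Brown for n: n = 0.84(1 − 0.7261) / [0.7261(1 − 0.84)] = 1.9804
Required items = 1.9804 × 28 = 55.45, so 56 items.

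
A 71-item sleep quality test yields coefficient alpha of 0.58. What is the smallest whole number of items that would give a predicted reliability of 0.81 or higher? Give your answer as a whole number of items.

220

Spearman-Brown solved for the length factor n:
n = r*(1 − r) / [ r (1 − r*) ]
n = 0.81 × (1 − 0.58) / [ 0.58 × (1 − 0.81) ]
  = 0.3402 / 0.1102 = 3.0871
3.0871 × 71 = 219.18 → 220 items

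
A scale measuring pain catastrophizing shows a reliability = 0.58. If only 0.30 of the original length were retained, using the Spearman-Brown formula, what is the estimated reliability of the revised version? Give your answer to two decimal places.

Apply the Spearman-Brown prophecy formula, r' = nr / [1 + (n − 1)r]:
r_new = 0.3·0.58 / [1 + (0.3 − 1)·0.58]
     = 0.1740 / 0.5940 = 0.2929

0.29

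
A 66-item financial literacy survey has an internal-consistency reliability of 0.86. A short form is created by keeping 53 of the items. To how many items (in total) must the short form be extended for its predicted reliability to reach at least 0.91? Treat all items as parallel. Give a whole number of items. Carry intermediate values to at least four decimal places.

First, r for the 53-item form: n = 53/66 = 0.8030, so r_53 = 0.8030·0.86/(1 + (0.8030 − 1)·0.86) = 0.8314
Length factor from the short form to reach 0.91: n' = 0.91(1 − 0.8314) / [0.8314(1 − 0.91)] ≈ 2.0504
Total items = 2.0504 × 53 = 108.67, rounded up to 109.

109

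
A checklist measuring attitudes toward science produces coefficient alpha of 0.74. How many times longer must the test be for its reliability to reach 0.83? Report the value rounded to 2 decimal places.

1.72

Rearranging the Spearman-Brown formula for n,
n = r_target (1 − r_old) / [ r_old (1 − r_target) ]
n = 0.83 × (1 − 0.74) / [ 0.74 × (1 − 0.83) ]
n = 0.2158 / 0.1258 ≈ 1.7154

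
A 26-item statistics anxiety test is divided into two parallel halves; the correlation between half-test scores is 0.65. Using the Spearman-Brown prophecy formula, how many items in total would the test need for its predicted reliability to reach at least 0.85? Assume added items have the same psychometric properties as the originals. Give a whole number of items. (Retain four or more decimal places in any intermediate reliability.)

40

Corrected full-test reliability: r_full = 2 × 0.65 / (1 + 0.65) ≈ 0.7879
n = r_tgt(1 − r_full) / [r_full(1 − r_tgt)] = 0.85 × 0.2121 / (0.7879 × 0.15) ≈ 1.5254
Items = 1.5254 × 26 ≈ 39.66 → 40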